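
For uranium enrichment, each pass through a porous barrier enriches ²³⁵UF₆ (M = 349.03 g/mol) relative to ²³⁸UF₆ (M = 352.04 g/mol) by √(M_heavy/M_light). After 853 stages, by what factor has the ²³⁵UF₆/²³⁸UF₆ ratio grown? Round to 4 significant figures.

38.95

The single-stage factor is √(M_heavy/M_light), so 853 stages give [√(352.04/349.03)]^853 = (352.04/349.03)^(853/2).
= 1.00862^(853/2) = 38.95.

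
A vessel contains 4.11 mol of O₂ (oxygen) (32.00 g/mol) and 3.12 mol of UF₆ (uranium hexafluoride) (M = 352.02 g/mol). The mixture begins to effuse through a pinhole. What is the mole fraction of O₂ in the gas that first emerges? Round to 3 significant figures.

The effusion rate of species i is ∝ p_i/√M_i ∝ n_i/√M_i.
So x_O₂ in the escaping gas = (n_O₂/√M_O₂) / Σ(n_i/√M_i)
= (4.11/√32.00) / (4.11/√32.00 + 3.12/√352.02) = 0.7266/(0.7266 + 0.1663) = 0.814.

0.814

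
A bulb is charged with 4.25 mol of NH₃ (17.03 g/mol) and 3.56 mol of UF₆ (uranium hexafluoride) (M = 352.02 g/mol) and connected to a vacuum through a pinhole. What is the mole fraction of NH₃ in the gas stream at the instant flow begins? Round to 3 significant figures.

Rate_i ∝ x_i/√M_i (Graham's law weighted by mole fraction), so the effusate composition follows n_i/√M_i.
x_NH₃(eff) = (n_NH₃/√M_NH₃) / (n_NH₃/√M_NH₃ + n_UF₆/√M_UF₆)
= (4.25/√17.03) / (4.25/√17.03 + 3.56/√352.02) = 1.030/(1.030 + 0.1897) = 0.844.

0.844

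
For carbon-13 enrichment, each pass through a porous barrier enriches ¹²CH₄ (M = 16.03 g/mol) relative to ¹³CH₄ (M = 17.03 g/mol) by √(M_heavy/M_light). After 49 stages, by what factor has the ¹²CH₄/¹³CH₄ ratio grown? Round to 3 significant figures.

4.40

Each stage multiplies the ratio by α = √(17.03/16.03), so after 49 stages the overall factor is α^49 = (17.03/16.03)^(49/2).
= 1.06238^(49/2) = 4.40.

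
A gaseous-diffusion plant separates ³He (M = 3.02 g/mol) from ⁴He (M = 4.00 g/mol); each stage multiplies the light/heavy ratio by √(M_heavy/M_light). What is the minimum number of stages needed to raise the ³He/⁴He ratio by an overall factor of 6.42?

Per stage α = (4.00/3.02)^(1/2) = 1.32450^0.5, giving ln α = 0.1405.
Need α^N ≥ 6.42 ⇒ N ≥ ln(6.42) / ln α = 1.859 / 0.1405 = 13.23.
Minimum whole number of stages: N = 14.

14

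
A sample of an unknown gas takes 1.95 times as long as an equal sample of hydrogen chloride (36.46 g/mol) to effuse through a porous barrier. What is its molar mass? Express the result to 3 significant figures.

139 g/mol

Graham's law gives t_X/t_HCl = √(M_X/M_HCl).
1.95 = √(M_X/36.46)
M_X = 36.46 × 1.95² = 36.46 × 3.802 = 139 g/mol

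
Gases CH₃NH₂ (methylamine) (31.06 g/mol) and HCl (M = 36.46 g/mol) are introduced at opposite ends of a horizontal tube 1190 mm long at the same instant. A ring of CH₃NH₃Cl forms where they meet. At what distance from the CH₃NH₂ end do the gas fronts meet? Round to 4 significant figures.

618.8 mm

The fronts meet when d_CH₃NH₂ + d_HCl = L with d_CH₃NH₂/d_HCl = √(M_HCl/M_CH₃NH₂) (Graham's law). Here √(M_HCl/M_CH₃NH₂) = √(36.46/31.06) = 1.083.
With d_CH₃NH₂ + d_HCl = 1190 mm, d_HCl = 1190/(1 + 1.083) = 571.2 mm.
d_CH₃NH₂ = 1190 − 571.2 = 618.8 mm.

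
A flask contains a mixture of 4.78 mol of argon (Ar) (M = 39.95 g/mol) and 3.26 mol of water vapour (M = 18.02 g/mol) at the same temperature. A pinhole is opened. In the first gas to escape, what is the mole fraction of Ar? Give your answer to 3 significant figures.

0.496

The effusion rate of species i is ∝ p_i/√M_i ∝ n_i/√M_i.
Mole fraction of Ar in the effusate = (n_Ar/√M_Ar) / (n_Ar/√M_Ar + n_H₂O/√M_H₂O)
= (4.78/√39.95) / (4.78/√39.95 + 3.26/√18.02) = 0.7563/(0.7563 + 0.7680) = 0.496.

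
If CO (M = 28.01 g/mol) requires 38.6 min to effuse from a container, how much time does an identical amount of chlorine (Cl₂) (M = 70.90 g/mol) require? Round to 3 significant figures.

61.4 min

Since effusion rate ∝ 1/√M, t_Cl₂/t_CO = √(M_Cl₂/M_CO) = √(70.90/28.01) = √2.531 = 1.591.
So the time for Cl₂ is 38.6 × 1.591 = 61.4 min.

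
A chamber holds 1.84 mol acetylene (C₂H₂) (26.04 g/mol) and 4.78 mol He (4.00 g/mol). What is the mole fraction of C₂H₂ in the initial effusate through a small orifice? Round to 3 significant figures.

Each component's effusion rate ∝ (its partial pressure)·(1/√M) ∝ n_i/√M_i.
So x_C₂H₂ in the escaping gas = (n_C₂H₂/√M_C₂H₂) / Σ(n_i/√M_i)
= (1.84/√26.04) / (1.84/√26.04 + 4.78/√4.00) = 0.3606/(0.3606 + 2.390) = 0.131.

0.131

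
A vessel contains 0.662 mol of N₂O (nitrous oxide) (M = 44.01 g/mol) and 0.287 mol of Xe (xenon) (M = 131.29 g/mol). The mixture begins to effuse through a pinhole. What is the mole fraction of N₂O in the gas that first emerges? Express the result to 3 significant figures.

0.799

The effusion rate of species i is ∝ p_i/√M_i ∝ n_i/√M_i.
Mole fraction of N₂O in the effusate = (n_N₂O/√M_N₂O) / (n_N₂O/√M_N₂O + n_Xe/√M_Xe)
= (0.662/√44.01) / (0.662/√44.01 + 0.287/√131.29) = 0.09979/(0.09979 + 0.02505) = 0.799.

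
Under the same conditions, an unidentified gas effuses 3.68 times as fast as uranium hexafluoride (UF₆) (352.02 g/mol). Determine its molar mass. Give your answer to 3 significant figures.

Since effusion rate ∝ 1/√M, rate_X/rate_UF₆ = √(M_UF₆/M_X).
3.68 = √(352.02/M_X)
M_X = 352.02 / 3.68² = 352.02 / 13.54 = 26.0 g/mol

26.0 g/mol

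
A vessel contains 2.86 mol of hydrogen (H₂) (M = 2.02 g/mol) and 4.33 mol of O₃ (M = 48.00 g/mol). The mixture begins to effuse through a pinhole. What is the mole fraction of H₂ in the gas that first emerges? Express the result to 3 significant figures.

Each component's effusion rate ∝ (its partial pressure)·(1/√M) ∝ n_i/√M_i.
x_H₂(eff) = (n_H₂/√M_H₂) / (n_H₂/√M_H₂ + n_O₃/√M_O₃)
= (2.86/√2.02) / (2.86/√2.02 + 4.33/√48.00) = 2.012/(2.012 + 0.6250) = 0.763.

0.763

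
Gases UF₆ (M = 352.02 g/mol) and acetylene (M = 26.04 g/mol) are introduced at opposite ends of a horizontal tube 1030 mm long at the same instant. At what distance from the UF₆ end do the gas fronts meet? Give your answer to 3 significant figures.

The fronts meet when d_UF₆ + d_C₂H₂ = L with d_UF₆/d_C₂H₂ = √(M_C₂H₂/M_UF₆) (Graham's law). Here √(M_C₂H₂/M_UF₆) = √(26.04/352.02) = 0.2720.
With d_UF₆ + d_C₂H₂ = 1030 mm, d_C₂H₂ = 1030/(1 + 0.2720) = 809.8 mm.
d_UF₆ = 1030 − 809.8 = 220 mm.

220 mm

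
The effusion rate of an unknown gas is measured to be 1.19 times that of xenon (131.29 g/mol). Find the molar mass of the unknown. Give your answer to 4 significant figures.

Since effusion rate ∝ 1/√M, rate_X/rate_Xe = √(M_Xe/M_X).
1.19 = √(131.29/M_X)
M_X = 131.29 / 1.19² = 131.29 / 1.416 = 92.71 g/mol

92.71 g/mol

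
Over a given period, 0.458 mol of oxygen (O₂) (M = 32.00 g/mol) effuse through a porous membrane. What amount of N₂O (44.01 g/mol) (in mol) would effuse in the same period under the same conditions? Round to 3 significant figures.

0.391 mol

Graham's law gives rate_N₂O/rate_O₂ = √(M_O₂/M_N₂O) = √(32.00/44.01) = √0.7271 = 0.8527.
So the amount for N₂O is 0.458 × 0.8527 = 0.391 mol.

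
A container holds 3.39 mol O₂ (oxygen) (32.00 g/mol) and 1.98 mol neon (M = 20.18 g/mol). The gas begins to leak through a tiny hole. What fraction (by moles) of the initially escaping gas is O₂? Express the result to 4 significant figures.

Rate_i ∝ x_i/√M_i (Graham's law weighted by mole fraction), so the effusate composition follows n_i/√M_i.
So x_O₂ in the escaping gas = (n_O₂/√M_O₂) / Σ(n_i/√M_i)
= (3.39/√32.00) / (3.39/√32.00 + 1.98/√20.18) = 0.5993/(0.5993 + 0.4408) = 0.5762.

0.5762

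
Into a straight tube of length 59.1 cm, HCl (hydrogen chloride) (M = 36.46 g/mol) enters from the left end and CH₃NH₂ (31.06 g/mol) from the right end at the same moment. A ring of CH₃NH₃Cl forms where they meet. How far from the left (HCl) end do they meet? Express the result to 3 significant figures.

28.4 cm

Graham's law gives d_HCl/d_CH₃NH₂ = rate_HCl/rate_CH₃NH₂ = √(M_CH₃NH₂/M_HCl) = √(31.06/36.46) = 0.9230.
With d_HCl + d_CH₃NH₂ = 59.1 cm, d_CH₃NH₂ = 59.1/(1 + 0.9230) = 30.73 cm.
d_HCl = 59.1 − 30.73 = 28.4 cm.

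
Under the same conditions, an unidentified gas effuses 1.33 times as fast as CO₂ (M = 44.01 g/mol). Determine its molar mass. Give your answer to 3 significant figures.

24.9 g/mol

By Graham's law, rate_X/rate_CO₂ = √(M_CO₂/M_X).
1.33 = √(44.01/M_X)
M_X = 44.01 / 1.33² = 44.01 / 1.769 = 24.9 g/mol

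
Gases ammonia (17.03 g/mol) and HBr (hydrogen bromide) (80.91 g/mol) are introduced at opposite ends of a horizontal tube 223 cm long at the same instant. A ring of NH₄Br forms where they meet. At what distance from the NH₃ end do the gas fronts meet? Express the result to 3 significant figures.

153 cm

Graham's law gives d_NH₃/d_HBr = rate_NH₃/rate_HBr = √(M_HBr/M_NH₃) = √(80.91/17.03) = 2.180.
With d_NH₃ + d_HBr = 223 cm, d_HBr = 223/(1 + 2.180) = 70.13 cm.
d_NH₃ = 223 − 70.13 = 153 cm.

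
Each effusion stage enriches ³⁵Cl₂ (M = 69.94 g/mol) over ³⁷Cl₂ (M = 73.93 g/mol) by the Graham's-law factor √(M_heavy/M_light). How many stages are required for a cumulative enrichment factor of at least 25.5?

Single-stage factor α = √(73.93/69.94), so ln α = ½ ln(1.05705) = 0.02774.
Need α^N ≥ 25.5 ⇒ N ≥ ln(25.5) / ln α = 3.239 / 0.02774 = 116.75.
Minimum whole number of stages: N = 117.

117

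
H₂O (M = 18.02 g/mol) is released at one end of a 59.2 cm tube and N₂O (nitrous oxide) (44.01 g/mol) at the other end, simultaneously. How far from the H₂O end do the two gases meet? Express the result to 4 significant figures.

The fronts meet when d_H₂O + d_N₂O = L with d_H₂O/d_N₂O = √(M_N₂O/M_H₂O) (Graham's law). Here √(M_N₂O/M_H₂O) = √(44.01/18.02) = 1.563.
With d_H₂O + d_N₂O = 59.2 cm, d_N₂O = 59.2/(1 + 1.563) = 23.10 cm.
d_H₂O = 59.2 − 23.10 = 36.10 cm.

36.10 cm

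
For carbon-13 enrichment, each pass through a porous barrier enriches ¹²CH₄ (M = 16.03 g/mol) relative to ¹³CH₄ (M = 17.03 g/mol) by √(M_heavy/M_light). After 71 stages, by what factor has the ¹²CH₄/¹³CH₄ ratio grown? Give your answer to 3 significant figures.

8.57

After 71 stages the ratio has grown by (√(17.03/16.03))^71 = (17.03/16.03)^(71/2).
= 1.06238^(71/2) = 8.57.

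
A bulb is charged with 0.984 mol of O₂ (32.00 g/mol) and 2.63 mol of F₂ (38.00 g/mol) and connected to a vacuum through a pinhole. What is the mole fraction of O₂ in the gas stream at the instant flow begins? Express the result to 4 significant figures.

The effusion rate of species i is ∝ p_i/√M_i ∝ n_i/√M_i.
So x_O₂ in the escaping gas = (n_O₂/√M_O₂) / Σ(n_i/√M_i)
= (0.984/√32.00) / (0.984/√32.00 + 2.63/√38.00) = 0.1739/(0.1739 + 0.4266) = 0.2896.

0.2896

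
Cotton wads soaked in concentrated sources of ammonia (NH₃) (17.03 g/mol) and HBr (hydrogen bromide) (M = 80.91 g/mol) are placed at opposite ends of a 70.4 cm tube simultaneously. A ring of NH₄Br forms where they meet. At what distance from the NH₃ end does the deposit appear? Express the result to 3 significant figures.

48.3 cm

In equal time, each gas travels a distance ∝ its rate ∝ 1/√M, so d_NH₃/d_HBr = √(M_HBr/M_NH₃) = √(80.91/17.03) = 2.180.
With d_NH₃ + d_HBr = 70.4 cm, d_HBr = 70.4/(1 + 2.180) = 22.14 cm.
d_NH₃ = 70.4 − 22.14 = 48.3 cm.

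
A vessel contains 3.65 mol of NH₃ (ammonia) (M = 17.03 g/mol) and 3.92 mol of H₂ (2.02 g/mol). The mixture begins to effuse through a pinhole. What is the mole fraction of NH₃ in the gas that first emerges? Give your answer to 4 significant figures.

Effusion rate of each component ∝ n_i/√M_i (partial pressure × 1/√M).
Mole fraction of NH₃ in the effusate = (n_NH₃/√M_NH₃) / (n_NH₃/√M_NH₃ + n_H₂/√M_H₂)
= (3.65/√17.03) / (3.65/√17.03 + 3.92/√2.02) = 0.8845/(0.8845 + 2.758) = 0.2428.

0.2428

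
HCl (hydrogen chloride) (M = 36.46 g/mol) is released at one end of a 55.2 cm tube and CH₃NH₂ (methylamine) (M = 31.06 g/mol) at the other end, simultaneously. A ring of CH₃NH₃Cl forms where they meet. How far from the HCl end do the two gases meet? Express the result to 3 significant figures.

The fronts meet when d_HCl + d_CH₃NH₂ = L with d_HCl/d_CH₃NH₂ = √(M_CH₃NH₂/M_HCl) (Graham's law). Here √(M_CH₃NH₂/M_HCl) = √(31.06/36.46) = 0.9230.
With d_HCl + d_CH₃NH₂ = 55.2 cm, d_CH₃NH₂ = 55.2/(1 + 0.9230) = 28.71 cm.
d_HCl = 55.2 − 28.71 = 26.5 cm.

26.5 cm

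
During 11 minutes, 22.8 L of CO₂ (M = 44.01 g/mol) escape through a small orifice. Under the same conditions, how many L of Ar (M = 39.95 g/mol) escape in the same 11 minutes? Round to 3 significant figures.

Graham's law gives rate_Ar/rate_CO₂ = √(M_CO₂/M_Ar) = √(44.01/39.95) = √1.102 = 1.050.
So the volume for Ar is 22.8 × 1.050 = 23.9 L.

23.9 L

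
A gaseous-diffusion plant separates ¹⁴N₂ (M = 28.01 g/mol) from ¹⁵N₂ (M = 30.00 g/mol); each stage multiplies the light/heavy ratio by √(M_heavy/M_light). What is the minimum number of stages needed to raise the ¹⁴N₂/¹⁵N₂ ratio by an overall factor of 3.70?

39

With α = √(30.00/28.01) per stage, ln α = ½ ln(1.07105) = 0.03432.
Need α^N ≥ 3.70 ⇒ N ≥ ln(3.70) / ln α = 1.308 / 0.03432 = 38.12.
Rounding up, N = 39 stages.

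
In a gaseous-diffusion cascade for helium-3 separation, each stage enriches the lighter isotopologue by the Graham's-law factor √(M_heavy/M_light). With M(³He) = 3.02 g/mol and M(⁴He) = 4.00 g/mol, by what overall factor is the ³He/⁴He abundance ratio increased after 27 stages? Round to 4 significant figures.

44.43

Each stage multiplies the ratio by α = √(4.00/3.02), so after 27 stages the overall factor is α^27 = (4.00/3.02)^(27/2).
= 1.32450^(27/2) = 44.43.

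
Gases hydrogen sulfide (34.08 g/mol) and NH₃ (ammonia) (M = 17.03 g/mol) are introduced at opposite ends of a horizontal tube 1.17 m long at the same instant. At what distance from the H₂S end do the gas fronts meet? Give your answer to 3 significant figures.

0.485 m

In equal time, each gas travels a distance ∝ its rate ∝ 1/√M, so d_H₂S/d_NH₃ = √(M_NH₃/M_H₂S) = √(17.03/34.08) = 0.7069.
With d_H₂S + d_NH₃ = 1.17 m, d_NH₃ = 1.17/(1 + 0.7069) = 0.6855 m.
d_H₂S = 1.17 − 0.6855 = 0.485 m.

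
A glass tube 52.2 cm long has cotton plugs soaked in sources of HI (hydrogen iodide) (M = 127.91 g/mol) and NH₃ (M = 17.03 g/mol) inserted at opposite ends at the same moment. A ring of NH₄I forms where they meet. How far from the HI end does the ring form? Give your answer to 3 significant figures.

Graham's law gives d_HI/d_NH₃ = rate_HI/rate_NH₃ = √(M_NH₃/M_HI) = √(17.03/127.91) = 0.3649.
With d_HI + d_NH₃ = 52.2 cm, d_NH₃ = 52.2/(1 + 0.3649) = 38.25 cm.
d_HI = 52.2 − 38.25 = 14.0 cm.

14.0 cm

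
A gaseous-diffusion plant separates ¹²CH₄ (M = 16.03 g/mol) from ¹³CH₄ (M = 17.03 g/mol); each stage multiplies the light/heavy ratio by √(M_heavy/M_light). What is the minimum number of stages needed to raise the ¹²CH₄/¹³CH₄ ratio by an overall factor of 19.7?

Single-stage factor α = √(17.03/16.03), so ln α = ½ ln(1.06238) = 0.03026.
Need α^N ≥ 19.7 ⇒ N ≥ ln(19.7) / ln α = 2.981 / 0.03026 = 98.51.
Minimum whole number of stages: N = 99.

99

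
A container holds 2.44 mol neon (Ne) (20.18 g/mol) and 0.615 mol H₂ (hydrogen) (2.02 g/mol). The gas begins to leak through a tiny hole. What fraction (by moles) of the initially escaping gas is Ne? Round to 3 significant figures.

Each component's effusion rate ∝ (its partial pressure)·(1/√M) ∝ n_i/√M_i.
So x_Ne in the escaping gas = (n_Ne/√M_Ne) / Σ(n_i/√M_i)
= (2.44/√20.18) / (2.44/√20.18 + 0.615/√2.02) = 0.5432/(0.5432 + 0.4327) = 0.557.

0.557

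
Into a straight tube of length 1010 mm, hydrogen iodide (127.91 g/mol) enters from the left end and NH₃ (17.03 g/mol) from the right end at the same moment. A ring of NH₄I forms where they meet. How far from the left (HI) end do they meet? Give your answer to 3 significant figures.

In equal time, each gas travels a distance ∝ its rate ∝ 1/√M, so d_HI/d_NH₃ = √(M_NH₃/M_HI) = √(17.03/127.91) = 0.3649.
With d_HI + d_NH₃ = 1010 mm, d_NH₃ = 1010/(1 + 0.3649) = 740.0 mm.
d_HI = 1010 − 740.0 = 270 mm.

270 mm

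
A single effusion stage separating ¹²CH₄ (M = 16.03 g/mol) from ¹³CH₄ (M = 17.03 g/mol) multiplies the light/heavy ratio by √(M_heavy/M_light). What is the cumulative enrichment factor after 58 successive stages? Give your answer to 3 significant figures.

The single-stage factor is √(M_heavy/M_light), so 58 stages give [√(17.03/16.03)]^58 = (17.03/16.03)^(58/2).
= 1.06238^29 = 5.78.

5.78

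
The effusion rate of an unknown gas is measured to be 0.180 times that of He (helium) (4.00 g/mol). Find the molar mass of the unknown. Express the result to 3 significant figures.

Using Graham's law: rate_X/rate_He = √(M_He/M_X).
0.180 = √(4.00/M_X)
M_X = 4.00 / 0.180² = 4.00 / 0.03240 = 123 g/mol

123 g/mol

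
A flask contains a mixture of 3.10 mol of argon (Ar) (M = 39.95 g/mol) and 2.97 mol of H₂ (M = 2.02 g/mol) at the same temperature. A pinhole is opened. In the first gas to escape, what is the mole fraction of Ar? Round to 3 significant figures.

0.190

Effusion rate of each component ∝ n_i/√M_i (partial pressure × 1/√M).
So x_Ar in the escaping gas = (n_Ar/√M_Ar) / Σ(n_i/√M_i)
= (3.10/√39.95) / (3.10/√39.95 + 2.97/√2.02) = 0.4905/(0.4905 + 2.090) = 0.190.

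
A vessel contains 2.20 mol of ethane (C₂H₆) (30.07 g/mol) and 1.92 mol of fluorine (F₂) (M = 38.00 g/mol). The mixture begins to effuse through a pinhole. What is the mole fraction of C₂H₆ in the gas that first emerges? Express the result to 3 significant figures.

0.563

Rate_i ∝ x_i/√M_i (Graham's law weighted by mole fraction), so the effusate composition follows n_i/√M_i.
Mole fraction of C₂H₆ in the effusate = (n_C₂H₆/√M_C₂H₆) / (n_C₂H₆/√M_C₂H₆ + n_F₂/√M_F₂)
= (2.20/√30.07) / (2.20/√30.07 + 1.92/√38.00) = 0.4012/(0.4012 + 0.3115) = 0.563.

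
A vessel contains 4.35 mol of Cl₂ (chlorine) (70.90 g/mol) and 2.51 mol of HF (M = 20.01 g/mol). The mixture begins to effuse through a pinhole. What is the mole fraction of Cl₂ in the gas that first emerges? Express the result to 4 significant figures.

Effusion rate of each component ∝ n_i/√M_i (partial pressure × 1/√M).
So x_Cl₂ in the escaping gas = (n_Cl₂/√M_Cl₂) / Σ(n_i/√M_i)
= (4.35/√70.90) / (4.35/√70.90 + 2.51/√20.01) = 0.5166/(0.5166 + 0.5611) = 0.4794.

0.4794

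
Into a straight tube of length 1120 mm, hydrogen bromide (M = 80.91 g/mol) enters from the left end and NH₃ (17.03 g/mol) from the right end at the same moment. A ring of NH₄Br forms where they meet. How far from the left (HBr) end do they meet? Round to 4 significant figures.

The fronts meet when d_HBr + d_NH₃ = L with d_HBr/d_NH₃ = √(M_NH₃/M_HBr) (Graham's law). Here √(M_NH₃/M_HBr) = √(17.03/80.91) = 0.4588.
With d_HBr + d_NH₃ = 1120 mm, d_NH₃ = 1120/(1 + 0.4588) = 767.8 mm.
d_HBr = 1120 − 767.8 = 352.2 mm.

352.2 mm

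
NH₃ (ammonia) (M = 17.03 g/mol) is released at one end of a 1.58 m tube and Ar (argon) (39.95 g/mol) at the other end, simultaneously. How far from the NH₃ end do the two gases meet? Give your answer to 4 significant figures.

Graham's law gives d_NH₃/d_Ar = rate_NH₃/rate_Ar = √(M_Ar/M_NH₃) = √(39.95/17.03) = 1.532.
With d_NH₃ + d_Ar = 1.58 m, d_Ar = 1.58/(1 + 1.532) = 0.6241 m.
d_NH₃ = 1.58 − 0.6241 = 0.9559 m.

0.9559 m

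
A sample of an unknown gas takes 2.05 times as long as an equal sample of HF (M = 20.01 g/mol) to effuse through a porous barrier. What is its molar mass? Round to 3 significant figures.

From Graham's law, t_X/t_HF = √(M_X/M_HF).
2.05 = √(M_X/20.01)
M_X = 20.01 × 2.05² = 20.01 × 4.202 = 84.1 g/mol

84.1 g/mol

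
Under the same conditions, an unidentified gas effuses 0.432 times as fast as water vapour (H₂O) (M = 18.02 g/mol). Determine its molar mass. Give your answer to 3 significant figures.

Graham's law gives rate_X/rate_H₂O = √(M_H₂O/M_X).
0.432 = √(18.02/M_X)
M_X = 18.02 / 0.432² = 18.02 / 0.1866 = 96.6 g/mol

96.6 g/mol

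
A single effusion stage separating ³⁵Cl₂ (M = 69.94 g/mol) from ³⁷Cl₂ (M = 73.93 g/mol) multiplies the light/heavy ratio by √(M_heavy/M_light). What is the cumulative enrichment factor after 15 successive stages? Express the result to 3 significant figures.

After 15 stages the ratio has grown by (√(73.93/69.94))^15 = (73.93/69.94)^(15/2).
= 1.05705^(15/2) = 1.52.

1.52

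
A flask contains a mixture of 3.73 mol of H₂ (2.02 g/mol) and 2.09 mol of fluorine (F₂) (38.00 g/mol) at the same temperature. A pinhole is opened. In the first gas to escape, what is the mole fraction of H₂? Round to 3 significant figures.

Rate_i ∝ x_i/√M_i (Graham's law weighted by mole fraction), so the effusate composition follows n_i/√M_i.
x_H₂(eff) = (n_H₂/√M_H₂) / (n_H₂/√M_H₂ + n_F₂/√M_F₂)
= (3.73/√2.02) / (3.73/√2.02 + 2.09/√38.00) = 2.624/(2.624 + 0.3390) = 0.886.

0.886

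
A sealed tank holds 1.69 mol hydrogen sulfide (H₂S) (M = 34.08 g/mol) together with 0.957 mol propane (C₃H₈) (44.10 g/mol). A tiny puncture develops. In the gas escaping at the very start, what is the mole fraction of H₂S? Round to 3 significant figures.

Effusion rate of each component ∝ n_i/√M_i (partial pressure × 1/√M).
So x_H₂S in the escaping gas = (n_H₂S/√M_H₂S) / Σ(n_i/√M_i)
= (1.69/√34.08) / (1.69/√34.08 + 0.957/√44.10) = 0.2895/(0.2895 + 0.1441) = 0.668.

0.668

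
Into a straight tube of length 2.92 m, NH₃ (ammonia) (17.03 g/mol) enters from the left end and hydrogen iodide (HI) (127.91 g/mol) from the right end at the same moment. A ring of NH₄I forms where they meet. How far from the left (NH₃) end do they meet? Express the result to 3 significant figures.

In equal time, each gas travels a distance ∝ its rate ∝ 1/√M, so d_NH₃/d_HI = √(M_HI/M_NH₃) = √(127.91/17.03) = 2.741.
With d_NH₃ + d_HI = 2.92 m, d_HI = 2.92/(1 + 2.741) = 0.7806 m.
d_NH₃ = 2.92 − 0.7806 = 2.14 m.

2.14 m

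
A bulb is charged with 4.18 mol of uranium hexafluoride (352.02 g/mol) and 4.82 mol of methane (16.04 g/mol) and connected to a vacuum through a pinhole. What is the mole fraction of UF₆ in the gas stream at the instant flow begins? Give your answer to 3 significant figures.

0.156

Rate_i ∝ x_i/√M_i (Graham's law weighted by mole fraction), so the effusate composition follows n_i/√M_i.
So x_UF₆ in the escaping gas = (n_UF₆/√M_UF₆) / Σ(n_i/√M_i)
= (4.18/√352.02) / (4.18/√352.02 + 4.82/√16.04) = 0.2228/(0.2228 + 1.203) = 0.156.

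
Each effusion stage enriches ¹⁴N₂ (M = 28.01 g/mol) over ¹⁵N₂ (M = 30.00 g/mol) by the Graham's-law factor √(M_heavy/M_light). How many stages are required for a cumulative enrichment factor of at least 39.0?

Single-stage factor α = √(30.00/28.01), so ln α = ½ ln(1.07105) = 0.03432.
Need α^N ≥ 39.0 ⇒ N ≥ ln(39.0) / ln α = 3.664 / 0.03432 = 106.75.
Minimum whole number of stages: N = 107.

107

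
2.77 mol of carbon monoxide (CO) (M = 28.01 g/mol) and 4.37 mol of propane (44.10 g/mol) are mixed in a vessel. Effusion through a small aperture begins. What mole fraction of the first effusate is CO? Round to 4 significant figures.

0.4430

The effusion rate of species i is ∝ p_i/√M_i ∝ n_i/√M_i.
So x_CO in the escaping gas = (n_CO/√M_CO) / Σ(n_i/√M_i)
= (2.77/√28.01) / (2.77/√28.01 + 4.37/√44.10) = 0.5234/(0.5234 + 0.6581) = 0.4430.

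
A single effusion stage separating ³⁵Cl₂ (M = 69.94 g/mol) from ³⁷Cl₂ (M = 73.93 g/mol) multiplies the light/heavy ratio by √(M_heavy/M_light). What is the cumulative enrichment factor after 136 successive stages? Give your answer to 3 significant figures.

After 136 stages the ratio has grown by (√(73.93/69.94))^136 = (73.93/69.94)^(136/2).
= 1.05705^68 = 43.5.

43.5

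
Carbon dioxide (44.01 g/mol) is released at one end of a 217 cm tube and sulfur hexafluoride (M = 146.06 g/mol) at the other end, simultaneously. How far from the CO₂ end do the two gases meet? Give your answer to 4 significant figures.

The fronts meet when d_CO₂ + d_SF₆ = L with d_CO₂/d_SF₆ = √(M_SF₆/M_CO₂) (Graham's law). Here √(M_SF₆/M_CO₂) = √(146.06/44.01) = 1.822.
With d_CO₂ + d_SF₆ = 217 cm, d_SF₆ = 217/(1 + 1.822) = 76.90 cm.
d_CO₂ = 217 − 76.90 = 140.1 cm.

140.1 cm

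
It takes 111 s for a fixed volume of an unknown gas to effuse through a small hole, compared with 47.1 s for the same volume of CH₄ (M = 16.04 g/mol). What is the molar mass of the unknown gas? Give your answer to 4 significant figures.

89.09 g/mol

From Graham's law, t_X/t_CH₄ = √(M_X/M_CH₄).
111/47.1 = 2.357 = √(M_X/16.04)
M_X = 16.04 × 2.357² = 16.04 × 5.554 = 89.09 g/mol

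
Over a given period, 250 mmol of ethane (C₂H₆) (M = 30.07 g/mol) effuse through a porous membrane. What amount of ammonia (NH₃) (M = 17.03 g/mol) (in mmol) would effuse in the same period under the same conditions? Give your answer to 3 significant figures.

332 mmol

Using Graham's law: rate_NH₃/rate_C₂H₆ = √(M_C₂H₆/M_NH₃) = √(30.07/17.03) = √1.766 = 1.329.
So the amount for NH₃ is 250 × 1.329 = 332 mmol.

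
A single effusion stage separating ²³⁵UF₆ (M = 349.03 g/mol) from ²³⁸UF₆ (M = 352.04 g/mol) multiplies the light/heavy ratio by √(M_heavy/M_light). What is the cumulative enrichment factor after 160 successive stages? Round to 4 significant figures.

After 160 stages the ratio has grown by (√(352.04/349.03))^160 = (352.04/349.03)^(160/2).
= 1.00862^80 = 1.988.

1.988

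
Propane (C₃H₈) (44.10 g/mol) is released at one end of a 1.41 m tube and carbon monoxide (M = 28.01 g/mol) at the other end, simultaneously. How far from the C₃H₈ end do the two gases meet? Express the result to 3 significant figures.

Distances travelled in equal time are proportional to diffusion rates, so d_C₃H₈/d_CO = √(M_CO/M_C₃H₈) = √(28.01/44.10) = 0.7970.
With d_C₃H₈ + d_CO = 1.41 m, d_CO = 1.41/(1 + 0.7970) = 0.7847 m.
d_C₃H₈ = 1.41 − 0.7847 = 0.625 m.

0.625 m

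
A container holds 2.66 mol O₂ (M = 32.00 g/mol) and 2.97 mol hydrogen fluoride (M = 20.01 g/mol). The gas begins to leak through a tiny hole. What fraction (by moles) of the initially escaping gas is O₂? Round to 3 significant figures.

0.415

Rate_i ∝ x_i/√M_i (Graham's law weighted by mole fraction), so the effusate composition follows n_i/√M_i.
Mole fraction of O₂ in the effusate = (n_O₂/√M_O₂) / (n_O₂/√M_O₂ + n_HF/√M_HF)
= (2.66/√32.00) / (2.66/√32.00 + 2.97/√20.01) = 0.4702/(0.4702 + 0.6639) = 0.415.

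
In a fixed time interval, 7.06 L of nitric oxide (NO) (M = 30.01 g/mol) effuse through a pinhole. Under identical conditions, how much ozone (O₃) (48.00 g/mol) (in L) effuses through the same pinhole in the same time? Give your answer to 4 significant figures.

5.582 L

Since effusion rate ∝ 1/√M, rate_O₃/rate_NO = √(M_NO/M_O₃) = √(30.01/48.00) = √0.6252 = 0.7907.
So the volume for O₃ is 7.06 × 0.7907 = 5.582 L.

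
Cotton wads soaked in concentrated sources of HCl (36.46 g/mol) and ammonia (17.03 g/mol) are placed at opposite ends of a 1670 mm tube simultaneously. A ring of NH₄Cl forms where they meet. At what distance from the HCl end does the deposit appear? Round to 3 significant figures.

Distances travelled in equal time are proportional to diffusion rates, so d_HCl/d_NH₃ = √(M_NH₃/M_HCl) = √(17.03/36.46) = 0.6834.
With d_HCl + d_NH₃ = 1670 mm, d_NH₃ = 1670/(1 + 0.6834) = 992.0 mm.
d_HCl = 1670 − 992.0 = 678 mm.

678 mm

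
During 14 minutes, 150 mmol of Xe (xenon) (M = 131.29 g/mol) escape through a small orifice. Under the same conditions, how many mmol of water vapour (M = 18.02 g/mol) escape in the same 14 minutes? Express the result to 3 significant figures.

405 mmol

By Graham's law, rate_H₂O/rate_Xe = √(M_Xe/M_H₂O) = √(131.29/18.02) = √7.286 = 2.699.
So the amount for H₂O is 150 × 2.699 = 405 mmol.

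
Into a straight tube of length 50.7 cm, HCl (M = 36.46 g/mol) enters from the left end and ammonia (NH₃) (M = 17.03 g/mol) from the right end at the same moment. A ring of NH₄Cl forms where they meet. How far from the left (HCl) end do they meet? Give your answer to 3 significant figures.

Distances travelled in equal time are proportional to diffusion rates, so d_HCl/d_NH₃ = √(M_NH₃/M_HCl) = √(17.03/36.46) = 0.6834.
With d_HCl + d_NH₃ = 50.7 cm, d_NH₃ = 50.7/(1 + 0.6834) = 30.12 cm.
d_HCl = 50.7 − 30.12 = 20.6 cm.

20.6 cm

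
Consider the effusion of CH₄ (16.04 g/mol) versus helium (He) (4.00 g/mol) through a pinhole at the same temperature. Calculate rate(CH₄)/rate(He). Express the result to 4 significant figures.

Graham's law gives rate_CH₄/rate_He = √(M_He/M_CH₄) = √(4.00/16.04) = √0.2494 = 0.4994.

0.4994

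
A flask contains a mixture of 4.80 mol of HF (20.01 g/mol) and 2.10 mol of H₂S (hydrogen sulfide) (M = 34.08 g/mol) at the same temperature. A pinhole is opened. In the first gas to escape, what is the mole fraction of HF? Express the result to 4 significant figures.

Rate_i ∝ x_i/√M_i (Graham's law weighted by mole fraction), so the effusate composition follows n_i/√M_i.
Mole fraction of HF in the effusate = (n_HF/√M_HF) / (n_HF/√M_HF + n_H₂S/√M_H₂S)
= (4.80/√20.01) / (4.80/√20.01 + 2.10/√34.08) = 1.073/(1.073 + 0.3597) = 0.7489.

0.7489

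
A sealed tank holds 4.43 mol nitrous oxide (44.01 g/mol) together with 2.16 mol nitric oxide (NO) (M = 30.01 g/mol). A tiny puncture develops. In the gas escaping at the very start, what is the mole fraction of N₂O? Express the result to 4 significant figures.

Rate_i ∝ x_i/√M_i (Graham's law weighted by mole fraction), so the effusate composition follows n_i/√M_i.
x_N₂O(eff) = (n_N₂O/√M_N₂O) / (n_N₂O/√M_N₂O + n_NO/√M_NO)
= (4.43/√44.01) / (4.43/√44.01 + 2.16/√30.01) = 0.6678/(0.6678 + 0.3943) = 0.6287.

0.6287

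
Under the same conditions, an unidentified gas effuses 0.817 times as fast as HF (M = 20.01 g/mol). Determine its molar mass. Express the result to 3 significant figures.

From Graham's law, rate_X/rate_HF = √(M_HF/M_X).
0.817 = √(20.01/M_X)
M_X = 20.01 / 0.817² = 20.01 / 0.6675 = 30.0 g/mol

30.0 g/mol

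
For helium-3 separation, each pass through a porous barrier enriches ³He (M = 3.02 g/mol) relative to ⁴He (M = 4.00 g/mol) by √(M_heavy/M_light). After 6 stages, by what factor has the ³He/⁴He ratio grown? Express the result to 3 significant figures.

2.32

The single-stage factor is √(M_heavy/M_light), so 6 stages give [√(4.00/3.02)]^6 = (4.00/3.02)^(6/2).
= 1.32450^3 = 2.32.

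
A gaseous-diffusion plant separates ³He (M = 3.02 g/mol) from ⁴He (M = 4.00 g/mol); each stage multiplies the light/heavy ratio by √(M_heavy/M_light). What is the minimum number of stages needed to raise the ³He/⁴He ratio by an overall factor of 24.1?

With α = √(4.00/3.02) per stage, ln α = ½ ln(1.32450) = 0.1405.
Need α^N ≥ 24.1 ⇒ N ≥ ln(24.1) / ln α = 3.182 / 0.1405 = 22.65.
So at least 23 stages are needed.

23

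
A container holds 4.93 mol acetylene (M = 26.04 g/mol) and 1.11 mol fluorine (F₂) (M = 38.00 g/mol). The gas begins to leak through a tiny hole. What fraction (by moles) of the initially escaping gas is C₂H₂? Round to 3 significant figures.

0.843

The effusion rate of species i is ∝ p_i/√M_i ∝ n_i/√M_i.
x_C₂H₂(eff) = (n_C₂H₂/√M_C₂H₂) / (n_C₂H₂/√M_C₂H₂ + n_F₂/√M_F₂)
= (4.93/√26.04) / (4.93/√26.04 + 1.11/√38.00) = 0.9661/(0.9661 + 0.1801) = 0.843.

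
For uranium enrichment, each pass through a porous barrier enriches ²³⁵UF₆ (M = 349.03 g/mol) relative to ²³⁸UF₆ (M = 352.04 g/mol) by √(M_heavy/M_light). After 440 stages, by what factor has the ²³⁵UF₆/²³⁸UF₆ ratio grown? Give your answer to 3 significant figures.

Each stage multiplies the ratio by α = √(352.04/349.03), so after 440 stages the overall factor is α^440 = (352.04/349.03)^(440/2).
= 1.00862^220 = 6.61.

6.61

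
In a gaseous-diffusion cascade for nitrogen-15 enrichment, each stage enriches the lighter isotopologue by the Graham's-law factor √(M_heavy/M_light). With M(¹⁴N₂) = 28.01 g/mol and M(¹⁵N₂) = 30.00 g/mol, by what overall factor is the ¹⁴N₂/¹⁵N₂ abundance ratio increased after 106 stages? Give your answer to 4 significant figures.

After 106 stages the ratio has grown by (√(30.00/28.01))^106 = (30.00/28.01)^(106/2).
= 1.07105^53 = 38.00.

38.00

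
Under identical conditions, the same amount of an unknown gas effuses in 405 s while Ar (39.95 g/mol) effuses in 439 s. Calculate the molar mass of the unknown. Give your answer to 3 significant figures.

Since effusion rate ∝ 1/√M, t_X/t_Ar = √(M_X/M_Ar).
405/439 = 0.9226 = √(M_X/39.95)
M_X = 39.95 × 0.9226² = 39.95 × 0.8511 = 34.0 g/mol

34.0 g/mol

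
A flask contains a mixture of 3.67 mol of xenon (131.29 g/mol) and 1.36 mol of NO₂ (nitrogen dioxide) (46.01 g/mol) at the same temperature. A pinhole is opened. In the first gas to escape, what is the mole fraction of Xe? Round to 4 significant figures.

0.6150

Effusion rate of each component ∝ n_i/√M_i (partial pressure × 1/√M).
Mole fraction of Xe in the effusate = (n_Xe/√M_Xe) / (n_Xe/√M_Xe + n_NO₂/√M_NO₂)
= (3.67/√131.29) / (3.67/√131.29 + 1.36/√46.01) = 0.3203/(0.3203 + 0.2005) = 0.6150.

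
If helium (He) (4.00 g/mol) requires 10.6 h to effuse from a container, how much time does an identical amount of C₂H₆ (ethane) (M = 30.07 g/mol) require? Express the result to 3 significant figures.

By Graham's law, t_C₂H₆/t_He = √(M_C₂H₆/M_He) = √(30.07/4.00) = √7.518 = 2.742.
So the time for C₂H₆ is 10.6 × 2.742 = 29.1 h.

29.1 h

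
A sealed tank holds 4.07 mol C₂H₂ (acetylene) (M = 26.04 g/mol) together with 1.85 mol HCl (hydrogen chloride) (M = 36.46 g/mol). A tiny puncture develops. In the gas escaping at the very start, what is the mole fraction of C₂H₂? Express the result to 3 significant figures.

0.722

The effusion rate of species i is ∝ p_i/√M_i ∝ n_i/√M_i.
Mole fraction of C₂H₂ in the effusate = (n_C₂H₂/√M_C₂H₂) / (n_C₂H₂/√M_C₂H₂ + n_HCl/√M_HCl)
= (4.07/√26.04) / (4.07/√26.04 + 1.85/√36.46) = 0.7976/(0.7976 + 0.3064) = 0.722.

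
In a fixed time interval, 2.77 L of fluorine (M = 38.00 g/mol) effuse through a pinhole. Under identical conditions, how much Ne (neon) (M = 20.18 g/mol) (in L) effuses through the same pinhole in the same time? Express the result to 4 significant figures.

Graham's law gives rate_Ne/rate_F₂ = √(M_F₂/M_Ne) = √(38.00/20.18) = √1.883 = 1.372.
So the volume for Ne is 2.77 × 1.372 = 3.801 L.

3.801 L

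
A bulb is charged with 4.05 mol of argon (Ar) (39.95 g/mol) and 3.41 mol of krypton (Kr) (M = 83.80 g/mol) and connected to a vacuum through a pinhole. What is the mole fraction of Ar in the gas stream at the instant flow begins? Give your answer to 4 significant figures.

Effusion rate of each component ∝ n_i/√M_i (partial pressure × 1/√M).
So x_Ar in the escaping gas = (n_Ar/√M_Ar) / Σ(n_i/√M_i)
= (4.05/√39.95) / (4.05/√39.95 + 3.41/√83.80) = 0.6408/(0.6408 + 0.3725) = 0.6324.

0.6324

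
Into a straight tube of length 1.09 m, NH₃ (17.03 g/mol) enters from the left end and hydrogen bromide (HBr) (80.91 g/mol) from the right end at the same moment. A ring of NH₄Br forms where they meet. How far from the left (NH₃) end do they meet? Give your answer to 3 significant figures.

Distances travelled in equal time are proportional to diffusion rates, so d_NH₃/d_HBr = √(M_HBr/M_NH₃) = √(80.91/17.03) = 2.180.
With d_NH₃ + d_HBr = 1.09 m, d_HBr = 1.09/(1 + 2.180) = 0.3428 m.
d_NH₃ = 1.09 − 0.3428 = 0.747 m.

0.747 m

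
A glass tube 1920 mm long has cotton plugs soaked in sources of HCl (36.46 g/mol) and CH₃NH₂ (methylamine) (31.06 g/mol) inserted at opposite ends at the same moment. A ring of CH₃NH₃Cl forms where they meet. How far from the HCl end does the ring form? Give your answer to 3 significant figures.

Graham's law gives d_HCl/d_CH₃NH₂ = rate_HCl/rate_CH₃NH₂ = √(M_CH₃NH₂/M_HCl) = √(31.06/36.46) = 0.9230.
With d_HCl + d_CH₃NH₂ = 1920 mm, d_CH₃NH₂ = 1920/(1 + 0.9230) = 998.5 mm.
d_HCl = 1920 − 998.5 = 922 mm.

922 mm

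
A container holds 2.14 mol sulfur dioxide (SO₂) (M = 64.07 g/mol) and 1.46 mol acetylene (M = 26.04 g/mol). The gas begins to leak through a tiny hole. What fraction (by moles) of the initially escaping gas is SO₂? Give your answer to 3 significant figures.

0.483

Effusion rate of each component ∝ n_i/√M_i (partial pressure × 1/√M).
Mole fraction of SO₂ in the effusate = (n_SO₂/√M_SO₂) / (n_SO₂/√M_SO₂ + n_C₂H₂/√M_C₂H₂)
= (2.14/√64.07) / (2.14/√64.07 + 1.46/√26.04) = 0.2674/(0.2674 + 0.2861) = 0.483.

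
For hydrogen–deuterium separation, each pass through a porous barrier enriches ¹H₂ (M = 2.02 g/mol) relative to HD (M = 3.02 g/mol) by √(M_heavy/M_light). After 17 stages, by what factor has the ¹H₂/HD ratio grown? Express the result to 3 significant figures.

Each stage multiplies the ratio by α = √(3.02/2.02), so after 17 stages the overall factor is α^17 = (3.02/2.02)^(17/2).
= 1.49505^(17/2) = 30.5.

30.5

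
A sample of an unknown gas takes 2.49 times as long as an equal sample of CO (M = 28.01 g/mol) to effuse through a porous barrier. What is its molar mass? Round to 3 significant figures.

174 g/mol

Using Graham's law: t_X/t_CO = √(M_X/M_CO).
2.49 = √(M_X/28.01)
M_X = 28.01 × 2.49² = 28.01 × 6.200 = 174 g/mol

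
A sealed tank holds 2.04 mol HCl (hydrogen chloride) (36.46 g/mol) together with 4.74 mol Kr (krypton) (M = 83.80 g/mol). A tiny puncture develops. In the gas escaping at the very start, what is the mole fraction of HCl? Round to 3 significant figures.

Each component's effusion rate ∝ (its partial pressure)·(1/√M) ∝ n_i/√M_i.
Mole fraction of HCl in the effusate = (n_HCl/√M_HCl) / (n_HCl/√M_HCl + n_Kr/√M_Kr)
= (2.04/√36.46) / (2.04/√36.46 + 4.74/√83.80) = 0.3378/(0.3378 + 0.5178) = 0.395.

0.395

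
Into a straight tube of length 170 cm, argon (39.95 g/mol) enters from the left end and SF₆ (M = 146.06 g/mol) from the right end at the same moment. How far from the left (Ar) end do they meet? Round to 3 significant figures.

Distances travelled in equal time are proportional to diffusion rates, so d_Ar/d_SF₆ = √(M_SF₆/M_Ar) = √(146.06/39.95) = 1.912.
With d_Ar + d_SF₆ = 170 cm, d_SF₆ = 170/(1 + 1.912) = 58.38 cm.
d_Ar = 170 − 58.38 = 112 cm.

112 cm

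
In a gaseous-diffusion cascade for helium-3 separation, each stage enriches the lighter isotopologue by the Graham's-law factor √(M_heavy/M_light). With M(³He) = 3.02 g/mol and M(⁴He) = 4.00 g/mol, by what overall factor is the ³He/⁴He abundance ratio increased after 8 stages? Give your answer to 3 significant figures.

Overall factor = α^8 with α = √(4.00/3.02), i.e. (4.00/3.02)^(8/2).
= 1.32450^4 = 3.08.

3.08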